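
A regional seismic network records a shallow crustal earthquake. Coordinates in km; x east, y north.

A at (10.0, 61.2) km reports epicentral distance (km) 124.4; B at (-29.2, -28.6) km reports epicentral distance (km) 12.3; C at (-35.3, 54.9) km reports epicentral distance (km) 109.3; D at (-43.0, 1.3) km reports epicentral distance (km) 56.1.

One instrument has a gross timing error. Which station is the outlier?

Solve using three stations at a time. Using A, C, D (subtract circle equations pairwise → linear system) gives (x, y) ≈ (-36.0, -54.4).
Distances from that point to each station vs reported:
  A: calculated 124.4 vs reported 124.4 → residual 0.0 km
  B: calculated 26.7 vs reported 12.3 → residual 14.4 km
  C: calculated 109.3 vs reported 109.3 → residual 0.0 km
  D: calculated 56.2 vs reported 56.1 → residual 0.1 km
A, C, D are mutually consistent (residuals ≈ 0); B is off by 14.4 km.

B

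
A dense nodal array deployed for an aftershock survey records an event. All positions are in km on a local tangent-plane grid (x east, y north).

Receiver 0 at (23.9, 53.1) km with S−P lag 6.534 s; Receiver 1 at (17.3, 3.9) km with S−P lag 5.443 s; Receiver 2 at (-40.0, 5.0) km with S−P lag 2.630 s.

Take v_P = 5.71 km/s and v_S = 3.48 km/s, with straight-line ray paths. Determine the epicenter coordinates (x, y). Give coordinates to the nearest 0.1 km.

Distance from S−P lag: d = Δt · v_P v_S / (v_P − v_S) = Δt · (5.71·3.48)/(5.71−3.48) ≈ 8.9107·Δt.
So d_Receiver 0 = 58.22, d_Receiver 1 = 48.50, d_Receiver 2 = 23.44 km.
Circle about each station: (x − 23.9)² + (y − 53.1)² = 58.22²; (x − 17.3)² + (y − 3.9)² = 48.50²; (x + 40.0)² + (y − 5.0)² = 23.44².
Subtracting the Receiver 0 equation from the Receiver 1 and Receiver 2 equations removes the quadratic terms:
-13.2 x − 98.4 y = -2039.00
-127.8 x − 96.2 y = 1074.31
Solving the 2×2 system: x ≈ -26.7, y ≈ 24.3 km.

(-26.7, 24.3)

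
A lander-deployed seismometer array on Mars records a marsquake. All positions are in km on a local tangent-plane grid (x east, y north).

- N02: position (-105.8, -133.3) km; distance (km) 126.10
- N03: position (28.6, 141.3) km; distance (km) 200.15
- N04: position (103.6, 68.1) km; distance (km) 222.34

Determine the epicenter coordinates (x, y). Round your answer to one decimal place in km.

-105.6 km east, -7.2 km north

Circle about each station: (x + 105.8)² + (y + 133.3)² = 126.10²; (x − 28.6)² + (y − 141.3)² = 200.15²; (x − 103.6)² + (y − 68.1)² = 222.34².
Subtracting the N02 equation from the N03 and N04 equations removes the quadratic terms:
268.8 x + 549.2 y = -32337.69
418.8 x + 402.8 y = -47125.83
Solving the 2×2 system: x ≈ -105.6, y ≈ -7.2 km.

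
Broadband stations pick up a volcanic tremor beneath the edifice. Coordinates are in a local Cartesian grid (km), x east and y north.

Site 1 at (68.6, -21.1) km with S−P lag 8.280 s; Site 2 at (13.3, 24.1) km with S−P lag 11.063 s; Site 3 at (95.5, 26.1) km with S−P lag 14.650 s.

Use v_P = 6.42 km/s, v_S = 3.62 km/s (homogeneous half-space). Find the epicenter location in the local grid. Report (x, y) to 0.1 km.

Distance from S−P lag: d = Δt · v_P v_S / (v_P − v_S) = Δt · (6.42·3.62)/(6.42−3.62) ≈ 8.3001·Δt.
So d_Site 1 = 68.73, d_Site 2 = 91.82, d_Site 3 = 121.60 km.
Circle about each station: (x − 68.6)² + (y + 21.1)² = 68.73²; (x − 13.3)² + (y − 24.1)² = 91.82²; (x − 95.5)² + (y − 26.1)² = 121.60².
Subtracting pairs of circle equations eliminates x²+y² and gives linear equations (the radical axes):
-110.6 x + 90.4 y = -8100.57
53.8 x + 94.4 y = -5412.46
Solving the 2×2 system: x ≈ 18.0, y ≈ -67.6 km.
Check against Site 1 (with the unrounded x, y): √((x − 68.6)²+(y + 21.1)²) = 68.72 ≈ 68.73 km. ✓

(18.0, -67.6)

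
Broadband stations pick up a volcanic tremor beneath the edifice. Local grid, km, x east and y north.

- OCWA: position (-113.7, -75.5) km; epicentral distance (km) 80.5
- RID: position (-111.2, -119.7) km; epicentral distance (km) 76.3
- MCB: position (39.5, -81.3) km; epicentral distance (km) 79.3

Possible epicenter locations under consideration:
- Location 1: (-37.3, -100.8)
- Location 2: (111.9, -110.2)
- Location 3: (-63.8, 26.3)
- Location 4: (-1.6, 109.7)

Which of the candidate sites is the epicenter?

For each candidate, compare |candidate − station| to the reported distance:
Location 1: residuals OCWA 0.0, RID 0.0, MCB 0.1 → max 0.1 km
Location 2: residuals OCWA 147.8, RID 147.0, MCB 1.3 → max 147.8 km
Location 3: residuals OCWA 32.9, RID 77.2, MCB 69.9 → max 77.2 km
Location 4: residuals OCWA 136.0, RID 177.9, MCB 116.1 → max 177.9 km
Only Location 1 has all residuals ≈ 0.

Location 1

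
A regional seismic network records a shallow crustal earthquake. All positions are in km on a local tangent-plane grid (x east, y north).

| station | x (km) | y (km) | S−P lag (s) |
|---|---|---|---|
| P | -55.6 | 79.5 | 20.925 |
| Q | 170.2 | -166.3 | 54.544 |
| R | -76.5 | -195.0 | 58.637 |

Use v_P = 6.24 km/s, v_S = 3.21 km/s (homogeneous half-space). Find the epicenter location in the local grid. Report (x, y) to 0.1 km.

Distance from S−P lag: d = Δt · v_P v_S / (v_P − v_S) = Δt · (6.24·3.21)/(6.24−3.21) ≈ 6.6107·Δt.
So d_P = 138.33, d_Q = 360.57, d_R = 387.63 km.
Circle about each station: (x + 55.6)² + (y − 79.5)² = 138.33²; (x − 170.2)² + (y + 166.3)² = 360.57²; (x + 76.5)² + (y + 195.0)² = 387.63².
Subtracting pairs of circle equations eliminates x²+y² and gives linear equations (the radical axes):
451.6 x − 491.6 y = -63663.42
-41.8 x − 549.0 y = -96656.19
Solving the 2×2 system: x ≈ 46.8, y ≈ 172.5 km.

x ≈ 46.8 km, y ≈ 172.5 km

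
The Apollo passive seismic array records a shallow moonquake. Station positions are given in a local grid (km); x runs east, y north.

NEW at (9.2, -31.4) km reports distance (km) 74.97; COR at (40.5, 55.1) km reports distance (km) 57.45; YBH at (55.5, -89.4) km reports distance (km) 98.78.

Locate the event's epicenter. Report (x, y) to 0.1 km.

Circle about each station: (x − 9.2)² + (y + 31.4)² = 74.97²; (x − 40.5)² + (y − 55.1)² = 57.45²; (x − 55.5)² + (y + 89.4)² = 98.78².
Subtracting pairs of circle equations eliminates x²+y² and gives linear equations (the radical axes):
62.6 x + 173.0 y = 5925.66
92.6 x − 116.0 y = 5865.02
Solving the 2×2 system: x ≈ 73.1, y ≈ 7.8 km.

x ≈ 73.1 km, y ≈ 7.8 km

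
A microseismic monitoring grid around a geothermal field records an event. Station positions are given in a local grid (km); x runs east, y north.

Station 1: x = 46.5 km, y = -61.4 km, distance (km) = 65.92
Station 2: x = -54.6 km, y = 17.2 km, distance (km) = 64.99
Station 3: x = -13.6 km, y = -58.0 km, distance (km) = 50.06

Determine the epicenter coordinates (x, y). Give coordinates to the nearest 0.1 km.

Circle about each station: (x − 46.5)² + (y + 61.4)² = 65.92²; (x + 54.6)² + (y − 17.2)² = 64.99²; (x + 13.6)² + (y + 58.0)² = 50.06².
Subtracting pairs of circle equations eliminates x²+y² and gives linear equations (the radical axes):
-202.2 x + 157.2 y = -2533.46
-120.2 x + 6.8 y = -543.81
Solving the 2×2 system: x ≈ 3.9, y ≈ -11.1 km.
Check against Station 1 (with the unrounded x, y): √((x − 46.5)²+(y + 61.4)²) = 65.91 ≈ 65.92 km. ✓

3.9 km east, -11.1 km north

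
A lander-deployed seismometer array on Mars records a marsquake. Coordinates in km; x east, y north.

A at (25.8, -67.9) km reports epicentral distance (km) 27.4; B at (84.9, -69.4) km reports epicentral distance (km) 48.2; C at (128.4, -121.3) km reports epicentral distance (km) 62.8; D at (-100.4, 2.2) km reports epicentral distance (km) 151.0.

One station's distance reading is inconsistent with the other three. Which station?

Solve using three stations at a time. Using A, B, D (subtract circle equations pairwise → linear system) gives (x, y) ≈ (42.6, -46.3).
Distances from that point to each station vs reported:
  A: calculated 27.4 vs reported 27.4 → residual 0.0 km
  B: calculated 48.2 vs reported 48.2 → residual 0.0 km
  C: calculated 114.0 vs reported 62.8 → residual 51.2 km
  D: calculated 151.0 vs reported 151.0 → residual 0.0 km
A, B, D are mutually consistent (residuals ≈ 0); C is off by 51.2 km.

C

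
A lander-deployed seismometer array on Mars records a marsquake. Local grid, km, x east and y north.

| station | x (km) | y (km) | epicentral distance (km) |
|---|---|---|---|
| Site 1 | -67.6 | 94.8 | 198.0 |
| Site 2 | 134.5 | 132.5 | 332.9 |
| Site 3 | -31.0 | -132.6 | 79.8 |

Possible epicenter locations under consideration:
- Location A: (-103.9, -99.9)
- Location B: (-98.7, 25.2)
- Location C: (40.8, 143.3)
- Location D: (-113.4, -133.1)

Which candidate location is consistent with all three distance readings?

For each candidate, compare |candidate − station| to the reported distance:
Location A: residuals Site 1 0.1, Site 2 0.0, Site 3 0.1 → max 0.1 km
Location B: residuals Site 1 121.8, Site 2 76.2, Site 3 91.9 → max 121.8 km
Location C: residuals Site 1 79.2, Site 2 238.6, Site 3 205.3 → max 238.6 km
Location D: residuals Site 1 34.5, Site 2 30.4, Site 3 2.6 → max 34.5 km
Only Location A has all residuals ≈ 0.

Location A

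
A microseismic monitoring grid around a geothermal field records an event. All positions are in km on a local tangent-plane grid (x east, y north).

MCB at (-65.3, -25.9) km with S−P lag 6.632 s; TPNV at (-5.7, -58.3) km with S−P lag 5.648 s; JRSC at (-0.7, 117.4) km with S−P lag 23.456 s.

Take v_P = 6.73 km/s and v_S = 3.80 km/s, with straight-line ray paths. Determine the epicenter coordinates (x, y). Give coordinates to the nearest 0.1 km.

-49.2 km east, -81.5 km north

Distance from S−P lag: d = Δt · v_P v_S / (v_P − v_S) = Δt · (6.73·3.80)/(6.73−3.80) ≈ 8.7283·Δt.
So d_MCB = 57.89, d_TPNV = 49.30, d_JRSC = 204.73 km.
Circle about each station: (x + 65.3)² + (y + 25.9)² = 57.89²; (x + 5.7)² + (y + 58.3)² = 49.30²; (x + 0.7)² + (y − 117.4)² = 204.73².
Subtracting the MCB equation from the TPNV and JRSC equations removes the quadratic terms:
119.2 x − 64.8 y = -582.76
129.2 x + 286.6 y = -29714.77
Solving the 2×2 system: x ≈ -49.2, y ≈ -81.5 km.
Check against MCB (with the unrounded x, y): √((x + 65.3)²+(y + 25.9)²) = 57.89 ≈ 57.89 km. ✓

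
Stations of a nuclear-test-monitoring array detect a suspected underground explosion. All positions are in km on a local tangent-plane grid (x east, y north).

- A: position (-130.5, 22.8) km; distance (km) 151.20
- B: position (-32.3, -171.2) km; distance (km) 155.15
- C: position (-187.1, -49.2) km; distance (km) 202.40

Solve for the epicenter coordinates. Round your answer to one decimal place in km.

Circle about each station: (x + 130.5)² + (y − 22.8)² = 151.20²; (x + 32.3)² + (y + 171.2)² = 155.15²; (x + 187.1)² + (y + 49.2)² = 202.40².
Subtracting the A equation from the B and C equations removes the quadratic terms:
196.4 x − 388.0 y = 11592.56
-113.2 x − 144.0 y = 1772.64
Solving the 2×2 system: x ≈ 13.6, y ≈ -23.0 km.
Check against A (with the unrounded x, y): √((x + 130.5)²+(y − 22.8)²) = 151.20 ≈ 151.20 km. ✓

(13.6, -23.0)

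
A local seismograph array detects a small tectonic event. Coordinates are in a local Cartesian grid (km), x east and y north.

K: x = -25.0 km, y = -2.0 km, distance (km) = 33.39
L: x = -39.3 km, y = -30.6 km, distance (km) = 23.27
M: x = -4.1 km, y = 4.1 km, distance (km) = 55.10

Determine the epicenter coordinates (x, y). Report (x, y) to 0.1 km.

Circle about each station: (x + 25.0)² + (y + 2.0)² = 33.39²; (x + 39.3)² + (y + 30.6)² = 23.27²; (x + 4.1)² + (y − 4.1)² = 55.10².
Subtracting pairs of circle equations eliminates x²+y² and gives linear equations (the radical axes):
-28.6 x − 57.2 y = 2425.25
41.8 x + 12.2 y = -2516.50
Solving the 2×2 system: x ≈ -56.0, y ≈ -14.4 km.

x ≈ -56.0 km, y ≈ -14.4 km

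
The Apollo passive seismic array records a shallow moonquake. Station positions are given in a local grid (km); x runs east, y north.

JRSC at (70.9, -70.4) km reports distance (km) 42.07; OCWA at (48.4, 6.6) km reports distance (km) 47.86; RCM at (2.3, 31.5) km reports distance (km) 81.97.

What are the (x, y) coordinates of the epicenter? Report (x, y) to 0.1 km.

x ≈ 41.1 km, y ≈ -40.7 km

Circle about each station: (x − 70.9)² + (y + 70.4)² = 42.07²; (x − 48.4)² + (y − 6.6)² = 47.86²; (x − 2.3)² + (y − 31.5)² = 81.97².
Subtracting the JRSC equation from the OCWA and RCM equations removes the quadratic terms:
-45.0 x + 154.0 y = -8117.54
-137.2 x + 203.8 y = -13934.63
Solving the 2×2 system: x ≈ 41.1, y ≈ -40.7 km.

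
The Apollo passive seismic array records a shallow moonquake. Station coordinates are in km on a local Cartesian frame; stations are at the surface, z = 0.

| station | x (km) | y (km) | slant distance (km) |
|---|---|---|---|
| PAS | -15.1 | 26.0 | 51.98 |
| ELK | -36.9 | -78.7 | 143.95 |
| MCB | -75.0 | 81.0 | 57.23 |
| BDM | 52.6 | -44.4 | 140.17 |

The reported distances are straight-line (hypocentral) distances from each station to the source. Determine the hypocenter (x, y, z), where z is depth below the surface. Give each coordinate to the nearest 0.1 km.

(-33.2, 61.2, 33.7)

Each station gives a sphere (x−x_i)² + (y−y_i)² + z² = d_i² (stations at z=0).
Subtracting the PAS sphere from ELK and MCB: z² cancels, leaving linear equations in x and y:
-43.6 x − 209.4 y = -11368.39
-119.8 x + 110.0 y = 10708.64
Solving: x ≈ -33.193, y ≈ 61.201 km (keep extra digits for the depth step; rounded: -33.2, 61.2).
Then from the PAS sphere: z² = 51.98² − (x + 15.1)² − (y − 26.0)² with x = -33.193, y = 61.201, so z ≈ 33.696 ≈ 33.7 km.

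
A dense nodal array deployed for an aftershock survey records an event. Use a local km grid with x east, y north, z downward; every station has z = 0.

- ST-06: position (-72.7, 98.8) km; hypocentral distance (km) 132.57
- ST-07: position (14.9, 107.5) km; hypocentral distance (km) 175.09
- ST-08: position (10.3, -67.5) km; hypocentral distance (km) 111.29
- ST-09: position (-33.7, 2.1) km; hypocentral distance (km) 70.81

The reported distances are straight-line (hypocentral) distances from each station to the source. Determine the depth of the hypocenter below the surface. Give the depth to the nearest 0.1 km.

28.3 km

Each station gives a sphere (x−x_i)² + (y−y_i)² + z² = d_i² (stations at z=0).
Subtracting the ST-06 sphere from ST-07 and ST-08: z² cancels, leaving linear equations in x and y:
175.2 x + 17.4 y = -16350.17
166.0 x − 332.6 y = -5195.05
Solving: x ≈ -90.394, y ≈ -29.496 km (keep extra digits for the depth step; rounded: -90.4, -29.5).
Then from the ST-06 sphere: z² = 132.57² − (x + 72.7)² − (y − 98.8)² with x = -90.394, y = -29.496, so z ≈ 28.317 ≈ 28.3 km.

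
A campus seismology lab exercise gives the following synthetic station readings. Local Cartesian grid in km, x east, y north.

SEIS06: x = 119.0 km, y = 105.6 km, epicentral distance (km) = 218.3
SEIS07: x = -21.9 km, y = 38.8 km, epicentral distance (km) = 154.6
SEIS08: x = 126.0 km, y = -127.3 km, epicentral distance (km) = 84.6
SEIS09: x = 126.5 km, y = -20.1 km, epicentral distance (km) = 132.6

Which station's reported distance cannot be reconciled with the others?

SEIS09

Solve using three stations at a time. Using SEIS06, SEIS07, SEIS08 (subtract circle equations pairwise → linear system) gives (x, y) ≈ (45.9, -100.1).
Distances from that point to each station vs reported:
  SEIS06: calculated 218.3 vs reported 218.3 → residual 0.0 km
  SEIS07: calculated 154.6 vs reported 154.6 → residual 0.0 km
  SEIS08: calculated 84.6 vs reported 84.6 → residual 0.0 km
  SEIS09: calculated 113.5 vs reported 132.6 → residual 19.1 km
SEIS06, SEIS07, SEIS08 are mutually consistent (residuals ≈ 0); SEIS09 is off by 19.1 km.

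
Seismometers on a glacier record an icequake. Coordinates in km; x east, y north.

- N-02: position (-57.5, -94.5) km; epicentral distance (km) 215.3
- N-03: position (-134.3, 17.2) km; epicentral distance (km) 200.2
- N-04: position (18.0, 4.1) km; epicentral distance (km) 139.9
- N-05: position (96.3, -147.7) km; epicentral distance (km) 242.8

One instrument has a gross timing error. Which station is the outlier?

N-04

Solve using three stations at a time. Using N-02, N-03, N-05 (subtract circle equations pairwise → linear system) gives (x, y) ≈ (51.8, 91.0).
Distances from that point to each station vs reported:
  N-02: calculated 215.3 vs reported 215.3 → residual 0.0 km
  N-03: calculated 200.2 vs reported 200.2 → residual 0.0 km
  N-04: calculated 93.2 vs reported 139.9 → residual 46.7 km
  N-05: calculated 242.8 vs reported 242.8 → residual 0.0 km
N-02, N-03, N-05 are mutually consistent (residuals ≈ 0); N-04 is off by 46.7 km.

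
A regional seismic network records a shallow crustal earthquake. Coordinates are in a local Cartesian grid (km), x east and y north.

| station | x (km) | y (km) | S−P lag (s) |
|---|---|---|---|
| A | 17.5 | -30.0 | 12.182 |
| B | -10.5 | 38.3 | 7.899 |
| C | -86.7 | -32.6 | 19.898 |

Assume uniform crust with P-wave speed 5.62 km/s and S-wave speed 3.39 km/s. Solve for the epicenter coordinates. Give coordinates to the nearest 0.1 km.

Distance from S−P lag: d = Δt · v_P v_S / (v_P − v_S) = Δt · (5.62·3.39)/(5.62−3.39) ≈ 8.5434·Δt.
So d_A = 104.08, d_B = 67.48, d_C = 170.00 km.
Circle about each station: (x − 17.5)² + (y + 30.0)² = 104.08²; (x + 10.5)² + (y − 38.3)² = 67.48²; (x + 86.7)² + (y + 32.6)² = 170.00².
Subtracting pairs of circle equations eliminates x²+y² and gives linear equations (the radical axes):
-56.0 x + 136.6 y = 6649.99
-208.4 x − 5.2 y = -10693.95
Solving the 2×2 system: x ≈ 49.6, y ≈ 69.0 km.
Check against A (with the unrounded x, y): √((x − 17.5)²+(y + 30.0)²) = 104.08 ≈ 104.08 km. ✓

(49.6, 69.0)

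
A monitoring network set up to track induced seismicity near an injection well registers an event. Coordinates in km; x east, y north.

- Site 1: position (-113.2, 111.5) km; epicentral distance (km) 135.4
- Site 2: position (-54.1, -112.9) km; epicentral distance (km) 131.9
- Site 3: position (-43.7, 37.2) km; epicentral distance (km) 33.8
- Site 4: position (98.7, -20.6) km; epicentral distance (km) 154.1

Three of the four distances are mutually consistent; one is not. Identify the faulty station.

Site 4

Solve using three stations at a time. Using Site 1, Site 2, Site 3 (subtract circle equations pairwise → linear system) gives (x, y) ≈ (-19.0, 14.2).
Distances from that point to each station vs reported:
  Site 1: calculated 135.4 vs reported 135.4 → residual 0.0 km
  Site 2: calculated 131.9 vs reported 131.9 → residual 0.0 km
  Site 3: calculated 33.7 vs reported 33.8 → residual 0.1 km
  Site 4: calculated 122.8 vs reported 154.1 → residual 31.3 km
Site 1, Site 2, Site 3 are mutually consistent (residuals ≈ 0); Site 4 is off by 31.3 km.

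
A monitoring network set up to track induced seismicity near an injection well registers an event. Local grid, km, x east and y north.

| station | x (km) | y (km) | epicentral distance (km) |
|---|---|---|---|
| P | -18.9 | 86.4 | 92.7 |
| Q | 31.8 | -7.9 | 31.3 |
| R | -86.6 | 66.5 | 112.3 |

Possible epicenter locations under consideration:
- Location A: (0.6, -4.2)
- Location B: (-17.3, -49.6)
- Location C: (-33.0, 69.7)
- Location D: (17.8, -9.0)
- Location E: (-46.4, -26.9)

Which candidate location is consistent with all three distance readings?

For each candidate, compare |candidate − station| to the reported distance:
Location A: residuals P 0.0, Q 0.1, R 0.0 → max 0.1 km
Location B: residuals P 43.3, Q 33.1, R 22.9 → max 43.3 km
Location C: residuals P 70.8, Q 69.8, R 58.6 → max 70.8 km
Location D: residuals P 9.5, Q 17.3, R 16.5 → max 17.3 km
Location E: residuals P 23.9, Q 49.2, R 10.6 → max 49.2 km
Only Location A has all residuals ≈ 0.

Location A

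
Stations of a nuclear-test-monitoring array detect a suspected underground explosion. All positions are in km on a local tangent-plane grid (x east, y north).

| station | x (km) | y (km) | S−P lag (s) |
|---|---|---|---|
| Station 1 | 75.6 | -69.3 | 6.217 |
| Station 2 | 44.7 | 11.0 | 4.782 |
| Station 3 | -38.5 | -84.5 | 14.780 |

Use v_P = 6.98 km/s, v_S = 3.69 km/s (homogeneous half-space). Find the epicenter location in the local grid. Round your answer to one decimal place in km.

x ≈ 59.7 km, y ≈ -23.3 km

Distance from S−P lag: d = Δt · v_P v_S / (v_P − v_S) = Δt · (6.98·3.69)/(6.98−3.69) ≈ 7.8286·Δt.
So d_Station 1 = 48.67, d_Station 2 = 37.44, d_Station 3 = 115.71 km.
Circle about each station: (x − 75.6)² + (y + 69.3)² = 48.67²; (x − 44.7)² + (y − 11.0)² = 37.44²; (x + 38.5)² + (y + 84.5)² = 115.71².
Subtracting the Station 1 equation from the Station 2 and Station 3 equations removes the quadratic terms:
-61.8 x + 160.6 y = -7431.74
-228.2 x − 30.4 y = -12915.39
Solving the 2×2 system: x ≈ 59.7, y ≈ -23.3 km.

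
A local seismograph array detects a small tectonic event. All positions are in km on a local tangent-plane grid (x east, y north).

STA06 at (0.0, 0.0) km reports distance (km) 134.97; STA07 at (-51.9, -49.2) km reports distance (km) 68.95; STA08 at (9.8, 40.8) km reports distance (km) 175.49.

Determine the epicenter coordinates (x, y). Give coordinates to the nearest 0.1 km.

(-69.0, -116.0)

Circle about each station: x² + y² = 134.97²; (x + 51.9)² + (y + 49.2)² = 68.95²; (x − 9.8)² + (y − 40.8)² = 175.49².
Subtracting pairs of circle equations eliminates x²+y² and gives linear equations (the radical axes):
-103.8 x − 98.4 y = 18577.05
19.6 x + 81.6 y = -10819.16
Solving the 2×2 system: x ≈ -69.0, y ≈ -116.0 km.
Check against STA06 (with the unrounded x, y): √(x²+y²) = 134.98 ≈ 134.97 km. ✓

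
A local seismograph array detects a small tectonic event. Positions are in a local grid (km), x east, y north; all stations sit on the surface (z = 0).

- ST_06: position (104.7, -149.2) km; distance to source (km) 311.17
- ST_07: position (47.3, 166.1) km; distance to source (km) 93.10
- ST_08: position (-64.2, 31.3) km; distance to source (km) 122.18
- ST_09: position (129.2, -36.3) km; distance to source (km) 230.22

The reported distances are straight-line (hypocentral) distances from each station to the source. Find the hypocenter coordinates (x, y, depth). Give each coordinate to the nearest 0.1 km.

Each station gives a sphere (x−x_i)² + (y−y_i)² + z² = d_i² (stations at z=0).
Subtracting the ST_06 sphere from ST_07 and ST_08: z² cancels, leaving linear equations in x and y:
-114.8 x + 630.6 y = 84762.93
-337.8 x + 361.0 y = 53777.42
Solving: x ≈ -19.307, y ≈ 130.901 km (keep extra digits for the depth step; rounded: -19.3, 130.9).
Then from the ST_06 sphere: z² = 311.17² − (x − 104.7)² − (y + 149.2)² with x = -19.307, y = 130.901, so z ≈ 54.703 ≈ 54.7 km.

x ≈ -19.3 km, y ≈ 130.9 km, depth ≈ 54.7 km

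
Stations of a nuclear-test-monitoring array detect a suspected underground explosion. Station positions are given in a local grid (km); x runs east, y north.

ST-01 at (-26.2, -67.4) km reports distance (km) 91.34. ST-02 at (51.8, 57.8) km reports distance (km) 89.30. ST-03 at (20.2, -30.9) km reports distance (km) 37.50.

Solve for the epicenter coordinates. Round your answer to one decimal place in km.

Circle about each station: (x + 26.2)² + (y + 67.4)² = 91.34²; (x − 51.8)² + (y − 57.8)² = 89.30²; (x − 20.2)² + (y + 30.9)² = 37.50².
Subtracting pairs of circle equations eliminates x²+y² and gives linear equations (the radical axes):
156.0 x + 250.4 y = 1163.39
92.8 x + 73.0 y = 3070.40
Solving the 2×2 system: x ≈ 57.7, y ≈ -31.3 km.

(57.7, -31.3)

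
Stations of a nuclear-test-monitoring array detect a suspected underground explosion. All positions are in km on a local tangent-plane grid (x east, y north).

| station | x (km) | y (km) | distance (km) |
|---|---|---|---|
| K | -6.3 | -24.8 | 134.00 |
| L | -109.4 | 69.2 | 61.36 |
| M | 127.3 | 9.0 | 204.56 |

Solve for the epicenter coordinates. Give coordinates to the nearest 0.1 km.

Circle about each station: (x + 6.3)² + (y + 24.8)² = 134.00²; (x + 109.4)² + (y − 69.2)² = 61.36²; (x − 127.3)² + (y − 9.0)² = 204.56².
Subtracting the K equation from the L and M equations removes the quadratic terms:
-206.2 x + 188.0 y = 30293.22
267.2 x + 67.6 y = -8257.23
Solving the 2×2 system: x ≈ -56.1, y ≈ 99.6 km.

(-56.1, 99.6)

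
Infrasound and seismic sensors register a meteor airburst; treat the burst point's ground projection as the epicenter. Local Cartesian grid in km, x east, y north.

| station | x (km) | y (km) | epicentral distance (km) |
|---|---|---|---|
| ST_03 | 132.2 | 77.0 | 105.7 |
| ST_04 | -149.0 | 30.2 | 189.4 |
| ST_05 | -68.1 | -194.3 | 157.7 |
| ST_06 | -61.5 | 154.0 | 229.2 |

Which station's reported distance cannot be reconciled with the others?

ST_03

Solve using three stations at a time. Using ST_04, ST_05, ST_06 (subtract circle equations pairwise → linear system) gives (x, y) ≈ (16.7, -61.4).
Distances from that point to each station vs reported:
  ST_03: calculated 180.2 vs reported 105.7 → residual 74.5 km
  ST_04: calculated 189.4 vs reported 189.4 → residual 0.0 km
  ST_05: calculated 157.7 vs reported 157.7 → residual 0.0 km
  ST_06: calculated 229.2 vs reported 229.2 → residual 0.0 km
ST_04, ST_05, ST_06 are mutually consistent (residuals ≈ 0); ST_03 is off by 74.5 km.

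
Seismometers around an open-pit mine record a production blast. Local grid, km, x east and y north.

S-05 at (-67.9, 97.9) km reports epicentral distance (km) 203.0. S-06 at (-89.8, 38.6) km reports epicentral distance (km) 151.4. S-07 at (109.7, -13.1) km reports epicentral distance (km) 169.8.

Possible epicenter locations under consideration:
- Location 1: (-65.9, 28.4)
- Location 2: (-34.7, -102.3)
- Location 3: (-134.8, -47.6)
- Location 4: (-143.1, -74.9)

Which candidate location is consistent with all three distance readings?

For each candidate, compare |candidate − station| to the reported distance:
Location 1: residuals S-05 133.5, S-06 125.4, S-07 10.6 → max 133.5 km
Location 2: residuals S-05 0.1, S-06 0.1, S-07 0.1 → max 0.1 km
Location 3: residuals S-05 42.9, S-06 54.2, S-07 77.1 → max 77.1 km
Location 4: residuals S-05 14.5, S-06 26.0, S-07 90.4 → max 90.4 km
Only Location 2 has all residuals ≈ 0.

Location 2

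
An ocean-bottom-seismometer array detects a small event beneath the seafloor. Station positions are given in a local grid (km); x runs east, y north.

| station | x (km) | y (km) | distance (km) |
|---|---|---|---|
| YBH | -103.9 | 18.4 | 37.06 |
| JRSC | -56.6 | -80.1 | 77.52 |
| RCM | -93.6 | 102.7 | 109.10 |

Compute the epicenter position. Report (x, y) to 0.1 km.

Circle about each station: (x + 103.9)² + (y − 18.4)² = 37.06²; (x + 56.6)² + (y + 80.1)² = 77.52²; (x + 93.6)² + (y − 102.7)² = 109.10².
Subtracting the YBH equation from the JRSC and RCM equations removes the quadratic terms:
94.6 x − 197.0 y = -6150.11
20.6 x + 168.6 y = -2354.89
Solving the 2×2 system: x ≈ -75.0, y ≈ -4.8 km.

-75.0 km east, -4.8 km north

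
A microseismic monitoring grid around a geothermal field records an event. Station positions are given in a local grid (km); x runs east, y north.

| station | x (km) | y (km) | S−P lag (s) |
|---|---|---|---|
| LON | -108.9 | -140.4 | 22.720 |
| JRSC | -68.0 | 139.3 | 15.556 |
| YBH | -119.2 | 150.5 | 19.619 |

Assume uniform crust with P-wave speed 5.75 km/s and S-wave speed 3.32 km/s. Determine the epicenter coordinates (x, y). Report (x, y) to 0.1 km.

-34.4 km east, 21.8 km north

Distance from S−P lag: d = Δt · v_P v_S / (v_P − v_S) = Δt · (5.75·3.32)/(5.75−3.32) ≈ 7.8560·Δt.
So d_LON = 178.49, d_JRSC = 122.21, d_YBH = 154.13 km.
Circle about each station: (x + 108.9)² + (y + 140.4)² = 178.49²; (x + 68.0)² + (y − 139.3)² = 122.21²; (x + 119.2)² + (y − 150.5)² = 154.13².
Subtracting pairs of circle equations eliminates x²+y² and gives linear equations (the radical axes):
81.8 x + 559.4 y = 9380.52
-20.6 x + 581.8 y = 13390.14
Solving the 2×2 system: x ≈ -34.4, y ≈ 21.8 km.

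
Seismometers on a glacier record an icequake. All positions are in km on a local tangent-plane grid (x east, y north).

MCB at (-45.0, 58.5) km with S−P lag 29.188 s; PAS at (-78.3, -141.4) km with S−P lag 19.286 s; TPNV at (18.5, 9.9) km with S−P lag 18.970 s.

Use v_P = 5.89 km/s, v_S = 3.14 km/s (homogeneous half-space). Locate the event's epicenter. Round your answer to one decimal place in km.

x ≈ 48.5 km, y ≈ -114.1 km

Distance from S−P lag: d = Δt · v_P v_S / (v_P − v_S) = Δt · (5.89·3.14)/(5.89−3.14) ≈ 6.7253·Δt.
So d_MCB = 196.30, d_PAS = 129.70, d_TPNV = 127.58 km.
Circle about each station: (x + 45.0)² + (y − 58.5)² = 196.30²; (x + 78.3)² + (y + 141.4)² = 129.70²; (x − 18.5)² + (y − 9.9)² = 127.58².
Subtracting the MCB equation from the PAS and TPNV equations removes the quadratic terms:
-66.6 x − 399.8 y = 42389.20
127.0 x − 97.2 y = 17250.04
Solving the 2×2 system: x ≈ 48.5, y ≈ -114.1 km.
Check against MCB (with the unrounded x, y): √((x + 45.0)²+(y − 58.5)²) = 196.30 ≈ 196.30 km. ✓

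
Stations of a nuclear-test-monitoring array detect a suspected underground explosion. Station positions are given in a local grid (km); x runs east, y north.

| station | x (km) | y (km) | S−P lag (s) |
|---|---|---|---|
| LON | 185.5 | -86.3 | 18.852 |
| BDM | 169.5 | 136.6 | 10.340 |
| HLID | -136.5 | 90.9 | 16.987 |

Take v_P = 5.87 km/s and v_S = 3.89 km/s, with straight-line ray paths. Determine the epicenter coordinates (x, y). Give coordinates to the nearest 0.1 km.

Distance from S−P lag: d = Δt · v_P v_S / (v_P − v_S) = Δt · (5.87·3.89)/(5.87−3.89) ≈ 11.5325·Δt.
So d_LON = 217.41, d_BDM = 119.25, d_HLID = 195.90 km.
Circle about each station: (x − 185.5)² + (y + 86.3)² = 217.41²; (x − 169.5)² + (y − 136.6)² = 119.25²; (x + 136.5)² + (y − 90.9)² = 195.90².
Subtracting pairs of circle equations eliminates x²+y² and gives linear equations (the radical axes):
-32.0 x + 445.8 y = 38578.42
-644.0 x + 354.4 y = -6072.58
Solving the 2×2 system: x ≈ 59.4, y ≈ 90.8 km.

59.4 km east, 90.8 km north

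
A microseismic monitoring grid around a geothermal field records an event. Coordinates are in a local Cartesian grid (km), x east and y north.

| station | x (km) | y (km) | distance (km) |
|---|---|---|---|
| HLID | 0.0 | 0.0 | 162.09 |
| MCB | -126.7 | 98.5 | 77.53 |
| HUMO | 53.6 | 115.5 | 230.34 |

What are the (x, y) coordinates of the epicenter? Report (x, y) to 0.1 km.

Circle about each station: x² + y² = 162.09²; (x + 126.7)² + (y − 98.5)² = 77.53²; (x − 53.6)² + (y − 115.5)² = 230.34².
Subtracting pairs of circle equations eliminates x²+y² and gives linear equations (the radical axes):
-253.4 x + 197.0 y = 46017.41
107.2 x + 231.0 y = -10570.14
Solving the 2×2 system: x ≈ -159.6, y ≈ 28.3 km.
Check against HLID (with the unrounded x, y): √(x²+y²) = 162.09 ≈ 162.09 km. ✓

-159.6 km east, 28.3 km north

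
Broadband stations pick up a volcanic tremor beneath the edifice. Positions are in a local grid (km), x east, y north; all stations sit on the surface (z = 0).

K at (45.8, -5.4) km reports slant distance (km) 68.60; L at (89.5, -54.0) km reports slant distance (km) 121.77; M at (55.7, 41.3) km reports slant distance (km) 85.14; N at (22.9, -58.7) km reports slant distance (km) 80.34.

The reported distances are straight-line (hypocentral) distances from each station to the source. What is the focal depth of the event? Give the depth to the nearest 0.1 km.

Each station gives a sphere (x−x_i)² + (y−y_i)² + z² = d_i² (stations at z=0).
Subtracting the K sphere from L and M: z² cancels, leaving linear equations in x and y:
87.4 x − 97.2 y = -1322.52
19.8 x + 93.4 y = 138.52
Solving: x ≈ -10.910, y ≈ 3.796 km (keep extra digits for the depth step; rounded: -10.9, 3.8).
Then from the K sphere: z² = 68.60² − (x − 45.8)² − (y + 5.4)² with x = -10.910, y = 3.796, so z ≈ 37.488 ≈ 37.5 km.

depth ≈ 37.5 km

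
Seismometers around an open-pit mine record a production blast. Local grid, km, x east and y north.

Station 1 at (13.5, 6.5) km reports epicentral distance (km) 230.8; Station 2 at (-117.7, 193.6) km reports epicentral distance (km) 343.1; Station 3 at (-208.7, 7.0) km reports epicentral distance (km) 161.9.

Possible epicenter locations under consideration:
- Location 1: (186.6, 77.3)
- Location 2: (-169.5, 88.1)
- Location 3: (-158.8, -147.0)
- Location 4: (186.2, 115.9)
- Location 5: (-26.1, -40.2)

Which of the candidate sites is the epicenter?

For each candidate, compare |candidate − station| to the reported distance:
Location 1: residuals Station 1 43.8, Station 2 17.3, Station 3 239.6 → max 239.6 km
Location 2: residuals Station 1 30.4, Station 2 225.6, Station 3 71.8 → max 225.6 km
Location 3: residuals Station 1 0.0, Station 2 0.0, Station 3 0.0 → max 0.0 km
Location 4: residuals Station 1 26.4, Station 2 29.4, Station 3 247.7 → max 247.7 km
Location 5: residuals Station 1 169.6, Station 2 92.0, Station 3 26.7 → max 169.6 km
Only Location 3 has all residuals ≈ 0.

Location 3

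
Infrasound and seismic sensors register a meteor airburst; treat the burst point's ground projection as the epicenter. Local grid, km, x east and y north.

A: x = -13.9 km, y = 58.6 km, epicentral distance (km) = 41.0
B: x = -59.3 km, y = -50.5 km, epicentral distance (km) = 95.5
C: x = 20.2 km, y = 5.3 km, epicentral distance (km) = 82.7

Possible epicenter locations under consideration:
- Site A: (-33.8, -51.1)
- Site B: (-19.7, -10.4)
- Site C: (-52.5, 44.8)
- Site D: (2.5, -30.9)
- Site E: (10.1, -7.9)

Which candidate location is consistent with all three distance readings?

Site C

For each candidate, compare |candidate − station| to the reported distance:
Site A: residuals A 70.5, B 70.0, C 4.6 → max 70.5 km
Site B: residuals A 28.2, B 39.1, C 39.8 → max 39.8 km
Site C: residuals A 0.0, B 0.0, C 0.0 → max 0.0 km
Site D: residuals A 50.0, B 30.7, C 42.4 → max 50.0 km
Site E: residuals A 29.7, B 14.1, C 66.1 → max 66.1 km
Only Site C has all residuals ≈ 0.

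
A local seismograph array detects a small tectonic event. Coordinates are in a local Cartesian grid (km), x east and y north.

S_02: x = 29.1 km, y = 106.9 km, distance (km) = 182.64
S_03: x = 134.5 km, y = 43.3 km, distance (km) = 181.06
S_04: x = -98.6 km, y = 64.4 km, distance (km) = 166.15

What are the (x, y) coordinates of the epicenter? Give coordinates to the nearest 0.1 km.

Circle about each station: (x − 29.1)² + (y − 106.9)² = 182.64²; (x − 134.5)² + (y − 43.3)² = 181.06²; (x + 98.6)² + (y − 64.4)² = 166.15².
Subtracting pairs of circle equations eliminates x²+y² and gives linear equations (the radical axes):
210.8 x − 127.2 y = 8265.37
-255.4 x − 85.0 y = 7346.45
Solving the 2×2 system: x ≈ -4.6, y ≈ -72.6 km.

(-4.6, -72.6)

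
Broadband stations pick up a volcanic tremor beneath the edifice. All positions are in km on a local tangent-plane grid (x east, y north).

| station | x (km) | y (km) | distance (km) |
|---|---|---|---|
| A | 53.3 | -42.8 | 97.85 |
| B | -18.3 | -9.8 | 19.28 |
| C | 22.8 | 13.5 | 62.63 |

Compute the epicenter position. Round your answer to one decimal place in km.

(-37.0, -5.1)

Circle about each station: (x − 53.3)² + (y + 42.8)² = 97.85²; (x + 18.3)² + (y + 9.8)² = 19.28²; (x − 22.8)² + (y − 13.5)² = 62.63².
Subtracting the A equation from the B and C equations removes the quadratic terms:
-143.2 x + 66.0 y = 4961.10
-61.0 x + 112.6 y = 1681.47
Solving the 2×2 system: x ≈ -37.0, y ≈ -5.1 km.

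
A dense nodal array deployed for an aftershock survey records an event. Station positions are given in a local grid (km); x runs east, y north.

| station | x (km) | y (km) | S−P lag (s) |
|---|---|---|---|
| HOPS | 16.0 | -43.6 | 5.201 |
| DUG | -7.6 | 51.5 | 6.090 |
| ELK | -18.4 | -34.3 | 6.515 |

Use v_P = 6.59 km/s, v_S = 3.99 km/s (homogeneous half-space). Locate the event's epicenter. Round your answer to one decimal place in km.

x ≈ 33.8 km, y ≈ 5.9 km

Distance from S−P lag: d = Δt · v_P v_S / (v_P − v_S) = Δt · (6.59·3.99)/(6.59−3.99) ≈ 10.1131·Δt.
So d_HOPS = 52.60, d_DUG = 61.59, d_ELK = 65.89 km.
Circle about each station: (x − 16.0)² + (y + 43.6)² = 52.60²; (x + 7.6)² + (y − 51.5)² = 61.59²; (x + 18.4)² + (y + 34.3)² = 65.89².
Subtracting the HOPS equation from the DUG and ELK equations removes the quadratic terms:
-47.2 x + 190.2 y = -473.52
-68.8 x + 18.6 y = -2216.64
Solving the 2×2 system: x ≈ 33.8, y ≈ 5.9 km.
Check against HOPS (with the unrounded x, y): √((x − 16.0)²+(y + 43.6)²) = 52.61 ≈ 52.60 km. ✓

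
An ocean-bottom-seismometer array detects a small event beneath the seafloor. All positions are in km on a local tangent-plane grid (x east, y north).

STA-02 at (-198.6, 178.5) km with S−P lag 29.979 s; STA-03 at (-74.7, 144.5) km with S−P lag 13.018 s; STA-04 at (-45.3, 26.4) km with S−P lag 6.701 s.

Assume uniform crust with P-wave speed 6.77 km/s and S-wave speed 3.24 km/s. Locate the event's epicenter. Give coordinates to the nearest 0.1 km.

Distance from S−P lag: d = Δt · v_P v_S / (v_P − v_S) = Δt · (6.77·3.24)/(6.77−3.24) ≈ 6.2138·Δt.
So d_STA-02 = 186.28, d_STA-03 = 80.89, d_STA-04 = 41.64 km.
Circle about each station: (x + 198.6)² + (y − 178.5)² = 186.28²; (x + 74.7)² + (y − 144.5)² = 80.89²; (x + 45.3)² + (y − 26.4)² = 41.64².
Subtracting the STA-02 equation from the STA-03 and STA-04 equations removes the quadratic terms:
247.8 x − 68.0 y = -16686.82
306.6 x − 304.2 y = -35588.81
Solving the 2×2 system: x ≈ -48.7, y ≈ 67.9 km.

-48.7 km east, 67.9 km north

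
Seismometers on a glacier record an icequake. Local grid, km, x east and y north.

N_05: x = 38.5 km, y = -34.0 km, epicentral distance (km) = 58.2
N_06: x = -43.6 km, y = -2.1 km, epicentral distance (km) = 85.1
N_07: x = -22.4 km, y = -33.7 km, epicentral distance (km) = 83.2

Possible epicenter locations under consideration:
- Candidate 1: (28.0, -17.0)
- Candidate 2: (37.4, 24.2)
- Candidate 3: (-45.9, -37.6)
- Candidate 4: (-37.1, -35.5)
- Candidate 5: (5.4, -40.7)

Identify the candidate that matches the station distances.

Candidate 2

For each candidate, compare |candidate − station| to the reported distance:
Candidate 1: residuals N_05 38.2, N_06 12.0, N_07 30.1 → max 38.2 km
Candidate 2: residuals N_05 0.0, N_06 0.1, N_07 0.0 → max 0.1 km
Candidate 3: residuals N_05 26.3, N_06 49.5, N_07 59.4 → max 59.4 km
Candidate 4: residuals N_05 17.4, N_06 51.1, N_07 68.4 → max 68.4 km
Candidate 5: residuals N_05 24.4, N_06 22.7, N_07 54.5 → max 54.5 km
Only Candidate 2 has all residuals ≈ 0.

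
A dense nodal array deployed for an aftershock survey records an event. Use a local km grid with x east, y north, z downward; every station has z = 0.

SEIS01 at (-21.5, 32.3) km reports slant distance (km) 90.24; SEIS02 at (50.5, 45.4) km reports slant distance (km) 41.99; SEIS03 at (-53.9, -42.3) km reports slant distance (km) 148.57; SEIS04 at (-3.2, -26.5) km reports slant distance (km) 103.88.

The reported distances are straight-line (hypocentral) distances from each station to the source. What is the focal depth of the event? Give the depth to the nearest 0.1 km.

z ≈ 41.4 km

Each station gives a sphere (x−x_i)² + (y−y_i)² + z² = d_i² (stations at z=0).
Subtracting the SEIS01 sphere from SEIS02 and SEIS03: z² cancels, leaving linear equations in x and y:
144.0 x + 26.2 y = 9485.97
-64.8 x − 149.2 y = -10740.83
Solving: x ≈ 57.305, y ≈ 47.101 km (keep extra digits for the depth step; rounded: 57.3, 47.1).
Then from the SEIS01 sphere: z² = 90.24² − (x + 21.5)² − (y − 32.3)² with x = 57.305, y = 47.101, so z ≈ 41.400 ≈ 41.4 km.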